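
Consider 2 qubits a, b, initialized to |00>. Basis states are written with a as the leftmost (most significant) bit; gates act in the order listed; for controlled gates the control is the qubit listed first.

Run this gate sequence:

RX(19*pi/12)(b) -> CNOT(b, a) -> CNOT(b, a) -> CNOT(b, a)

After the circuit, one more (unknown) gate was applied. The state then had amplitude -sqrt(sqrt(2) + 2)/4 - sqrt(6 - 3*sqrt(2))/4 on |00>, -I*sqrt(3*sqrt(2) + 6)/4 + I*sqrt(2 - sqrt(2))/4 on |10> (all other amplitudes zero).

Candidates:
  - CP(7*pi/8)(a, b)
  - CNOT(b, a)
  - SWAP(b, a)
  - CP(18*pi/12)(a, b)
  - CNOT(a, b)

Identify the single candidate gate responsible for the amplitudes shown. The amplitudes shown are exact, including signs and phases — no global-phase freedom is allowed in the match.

It was CNOT(a, b) that produced the state shown. Key observation: steps 3-4 multiply out to the identity, so the circuit reduces to the remaining gates.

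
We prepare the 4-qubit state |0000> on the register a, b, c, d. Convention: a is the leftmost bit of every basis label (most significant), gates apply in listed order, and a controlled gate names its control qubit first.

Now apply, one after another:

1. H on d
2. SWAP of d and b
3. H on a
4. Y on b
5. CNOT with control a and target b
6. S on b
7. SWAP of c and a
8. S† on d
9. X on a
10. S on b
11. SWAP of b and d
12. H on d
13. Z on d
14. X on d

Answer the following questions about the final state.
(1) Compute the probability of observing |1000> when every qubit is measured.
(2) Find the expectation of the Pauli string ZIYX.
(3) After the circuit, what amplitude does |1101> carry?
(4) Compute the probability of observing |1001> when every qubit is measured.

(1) A full measurement returns |1000> with probability 0.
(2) In the final state, ZIYX has expectation 0.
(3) The amplitude on |1101> is 0.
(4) A full measurement returns |1001> with probability 1/2.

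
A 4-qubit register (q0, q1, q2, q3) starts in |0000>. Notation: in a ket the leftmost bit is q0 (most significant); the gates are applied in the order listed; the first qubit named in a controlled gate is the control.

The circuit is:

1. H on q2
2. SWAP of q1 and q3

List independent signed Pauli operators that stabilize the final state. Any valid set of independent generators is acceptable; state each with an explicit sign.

One valid set of independent stabilizer generators is +IIXI, +ZIII, +IZII, +IIIZ (any independent generating set of the same group is equally correct).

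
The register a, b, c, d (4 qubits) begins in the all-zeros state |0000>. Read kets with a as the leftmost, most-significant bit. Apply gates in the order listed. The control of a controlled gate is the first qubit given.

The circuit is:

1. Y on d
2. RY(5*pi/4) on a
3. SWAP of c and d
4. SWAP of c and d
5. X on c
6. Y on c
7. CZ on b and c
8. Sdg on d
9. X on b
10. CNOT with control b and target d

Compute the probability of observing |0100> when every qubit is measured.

A full measurement returns |0100> with probability 1/2 - sqrt(2)/4.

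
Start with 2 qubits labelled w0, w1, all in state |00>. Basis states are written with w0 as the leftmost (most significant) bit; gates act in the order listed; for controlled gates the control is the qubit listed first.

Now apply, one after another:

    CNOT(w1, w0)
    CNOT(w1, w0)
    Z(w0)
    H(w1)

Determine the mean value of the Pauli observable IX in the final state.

In the final state, IX has expectation 1.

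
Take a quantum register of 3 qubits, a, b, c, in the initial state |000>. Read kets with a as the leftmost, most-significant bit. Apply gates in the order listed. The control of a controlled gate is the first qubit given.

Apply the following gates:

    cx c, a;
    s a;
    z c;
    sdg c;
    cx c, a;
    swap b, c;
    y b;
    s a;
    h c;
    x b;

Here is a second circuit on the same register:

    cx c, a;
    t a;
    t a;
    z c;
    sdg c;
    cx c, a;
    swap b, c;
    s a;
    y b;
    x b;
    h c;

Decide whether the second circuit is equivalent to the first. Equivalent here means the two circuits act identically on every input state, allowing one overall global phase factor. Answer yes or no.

Yes: on every input state the two circuits agree up to one overall phase factor.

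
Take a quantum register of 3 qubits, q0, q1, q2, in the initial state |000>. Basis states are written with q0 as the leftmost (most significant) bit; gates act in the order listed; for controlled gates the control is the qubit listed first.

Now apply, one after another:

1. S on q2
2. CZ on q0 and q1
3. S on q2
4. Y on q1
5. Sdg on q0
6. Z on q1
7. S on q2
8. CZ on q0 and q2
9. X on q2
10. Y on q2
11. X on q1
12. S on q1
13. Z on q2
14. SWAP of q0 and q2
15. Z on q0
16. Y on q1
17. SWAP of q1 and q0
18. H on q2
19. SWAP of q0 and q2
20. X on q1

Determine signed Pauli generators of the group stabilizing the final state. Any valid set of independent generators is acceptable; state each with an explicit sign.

The final state is stabilized by the group generated by +XII, -IZI, -IIZ; other independent generating sets are equally valid.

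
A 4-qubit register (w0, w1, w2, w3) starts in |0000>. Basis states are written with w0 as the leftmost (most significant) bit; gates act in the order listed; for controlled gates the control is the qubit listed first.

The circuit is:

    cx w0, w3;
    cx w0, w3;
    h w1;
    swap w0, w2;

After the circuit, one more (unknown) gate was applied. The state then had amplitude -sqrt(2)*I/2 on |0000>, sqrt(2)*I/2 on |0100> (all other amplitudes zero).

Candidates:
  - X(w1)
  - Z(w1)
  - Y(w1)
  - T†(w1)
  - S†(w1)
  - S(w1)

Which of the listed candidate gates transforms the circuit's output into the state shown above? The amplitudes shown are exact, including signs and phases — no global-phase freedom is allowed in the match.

The unique candidate consistent with the amplitudes is Y(w1).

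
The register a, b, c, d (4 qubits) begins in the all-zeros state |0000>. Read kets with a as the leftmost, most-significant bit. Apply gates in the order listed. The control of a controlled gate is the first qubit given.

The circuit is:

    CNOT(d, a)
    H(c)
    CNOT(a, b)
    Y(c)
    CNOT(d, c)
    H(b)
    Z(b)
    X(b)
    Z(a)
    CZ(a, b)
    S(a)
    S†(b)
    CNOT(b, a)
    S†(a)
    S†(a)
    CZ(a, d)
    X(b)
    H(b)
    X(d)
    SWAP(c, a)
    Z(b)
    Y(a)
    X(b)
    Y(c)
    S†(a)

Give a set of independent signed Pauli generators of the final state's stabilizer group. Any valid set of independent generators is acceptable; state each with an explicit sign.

One valid set of independent stabilizer generators is -YIII, -IXZI, +IZYI, -IIIZ (any independent generating set of the same group is equally correct).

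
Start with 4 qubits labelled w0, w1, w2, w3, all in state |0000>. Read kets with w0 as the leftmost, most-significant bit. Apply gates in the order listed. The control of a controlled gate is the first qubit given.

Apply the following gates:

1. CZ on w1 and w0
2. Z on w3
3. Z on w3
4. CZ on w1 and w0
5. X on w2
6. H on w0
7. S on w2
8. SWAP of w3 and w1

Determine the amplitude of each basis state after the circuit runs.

The resulting statevector has amplitude sqrt(2)*I/2 on |0010>, sqrt(2)*I/2 on |1010>, and 0 on every other basis state. Key observation: the block from step 1 through step 4 cancels to the identity and can be dropped.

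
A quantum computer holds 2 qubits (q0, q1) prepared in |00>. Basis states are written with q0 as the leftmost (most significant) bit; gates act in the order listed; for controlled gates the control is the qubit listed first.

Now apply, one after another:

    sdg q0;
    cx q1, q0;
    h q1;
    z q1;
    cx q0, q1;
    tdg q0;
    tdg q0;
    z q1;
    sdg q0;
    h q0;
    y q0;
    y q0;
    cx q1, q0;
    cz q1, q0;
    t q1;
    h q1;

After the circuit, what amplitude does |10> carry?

|10> carries amplitude sqrt(2)*(1 - exp(I*pi/4))/4 in the final state.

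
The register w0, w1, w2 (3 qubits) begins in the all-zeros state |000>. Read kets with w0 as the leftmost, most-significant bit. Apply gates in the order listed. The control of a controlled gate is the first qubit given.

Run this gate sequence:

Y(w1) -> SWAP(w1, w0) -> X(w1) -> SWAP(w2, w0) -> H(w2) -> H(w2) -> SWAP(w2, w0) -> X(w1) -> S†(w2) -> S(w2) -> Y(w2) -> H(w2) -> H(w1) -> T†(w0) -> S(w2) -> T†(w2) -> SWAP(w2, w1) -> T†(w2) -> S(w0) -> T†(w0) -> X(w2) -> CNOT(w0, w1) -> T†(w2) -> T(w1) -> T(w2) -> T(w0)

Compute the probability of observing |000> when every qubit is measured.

A full measurement returns |000> with probability 0. Key observation: the block from step 3 through step 8 cancels to the identity and can be dropped.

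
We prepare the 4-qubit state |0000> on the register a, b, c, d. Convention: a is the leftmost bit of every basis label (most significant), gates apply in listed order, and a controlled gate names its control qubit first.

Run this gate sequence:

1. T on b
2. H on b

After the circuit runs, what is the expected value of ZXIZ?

The expectation value of ZXIZ is 1.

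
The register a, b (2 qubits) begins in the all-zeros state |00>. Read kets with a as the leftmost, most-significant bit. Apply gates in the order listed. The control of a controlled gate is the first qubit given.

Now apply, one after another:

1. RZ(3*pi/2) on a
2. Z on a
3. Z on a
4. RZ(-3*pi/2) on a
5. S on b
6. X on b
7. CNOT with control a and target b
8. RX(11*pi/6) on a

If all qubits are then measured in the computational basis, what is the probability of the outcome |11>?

The probability of measuring |11> is 1/2 - sqrt(3)/4. Key observation: steps 1-4 multiply out to the identity, so the circuit reduces to the remaining gates.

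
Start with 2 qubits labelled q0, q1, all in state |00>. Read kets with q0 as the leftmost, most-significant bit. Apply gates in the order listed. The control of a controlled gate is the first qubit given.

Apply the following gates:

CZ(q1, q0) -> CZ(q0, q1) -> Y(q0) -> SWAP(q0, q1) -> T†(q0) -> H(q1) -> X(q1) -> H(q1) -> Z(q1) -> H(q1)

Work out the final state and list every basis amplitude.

The resulting statevector has amplitude sqrt(2)*I/2 on |00>, -sqrt(2)*I/2 on |01>, 0 on |10>, 0 on |11>. Key observation: the block from step 6 through step 9 cancels to the identity and can be dropped.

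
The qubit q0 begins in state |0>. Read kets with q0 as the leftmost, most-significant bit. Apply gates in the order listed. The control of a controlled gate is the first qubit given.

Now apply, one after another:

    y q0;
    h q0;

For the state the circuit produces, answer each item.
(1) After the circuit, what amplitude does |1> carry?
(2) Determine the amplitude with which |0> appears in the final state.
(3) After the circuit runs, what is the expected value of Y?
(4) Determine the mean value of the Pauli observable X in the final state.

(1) |1> carries amplitude -sqrt(2)*I/2 in the final state.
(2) The amplitude on |0> is sqrt(2)*I/2.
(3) The observable Y averages to 0.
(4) The expectation value of X is -1.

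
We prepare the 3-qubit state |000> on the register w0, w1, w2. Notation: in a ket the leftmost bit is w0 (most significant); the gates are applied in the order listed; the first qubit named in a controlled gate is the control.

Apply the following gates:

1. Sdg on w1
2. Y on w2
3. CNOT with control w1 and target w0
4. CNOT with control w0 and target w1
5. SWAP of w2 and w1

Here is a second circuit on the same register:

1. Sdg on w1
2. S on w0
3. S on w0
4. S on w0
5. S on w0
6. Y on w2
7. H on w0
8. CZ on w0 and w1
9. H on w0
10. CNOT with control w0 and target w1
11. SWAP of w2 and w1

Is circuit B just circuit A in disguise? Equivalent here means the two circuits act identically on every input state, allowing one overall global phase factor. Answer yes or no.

Yes: on every input state the two circuits agree up to one overall phase factor.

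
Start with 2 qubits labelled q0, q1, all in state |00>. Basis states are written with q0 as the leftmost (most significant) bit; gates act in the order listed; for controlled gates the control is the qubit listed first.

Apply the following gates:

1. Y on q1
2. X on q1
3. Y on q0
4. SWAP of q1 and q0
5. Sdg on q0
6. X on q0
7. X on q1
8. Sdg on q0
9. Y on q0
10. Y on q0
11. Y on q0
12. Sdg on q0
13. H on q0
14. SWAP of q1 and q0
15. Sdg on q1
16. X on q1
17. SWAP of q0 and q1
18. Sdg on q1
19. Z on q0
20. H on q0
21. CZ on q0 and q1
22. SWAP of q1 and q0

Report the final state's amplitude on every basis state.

The final amplitudes are -1/2 - I/2 on |00>, 1/2 - I/2 on |01>, 0 on |10>, 0 on |11>.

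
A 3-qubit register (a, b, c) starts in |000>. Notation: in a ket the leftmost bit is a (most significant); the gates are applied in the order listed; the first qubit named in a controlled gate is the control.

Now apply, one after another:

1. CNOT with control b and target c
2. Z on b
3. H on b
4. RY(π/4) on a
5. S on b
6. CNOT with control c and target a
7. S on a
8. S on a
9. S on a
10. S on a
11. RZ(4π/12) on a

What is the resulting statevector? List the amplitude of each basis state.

The final amplitudes are -sqrt(2*sqrt(2) + 4)*exp(5*I*pi/6)/4 on |000>, 0 on |001>, sqrt(2*sqrt(2) + 4)*exp(I*pi/3)/4 on |010>, 0 on |011>, sqrt(4 - 2*sqrt(2))*exp(I*pi/6)/4 on |100>, 0 on |101>, sqrt(4 - 2*sqrt(2))*exp(2*I*pi/3)/4 on |110>, 0 on |111>. Key observation: steps 7-10 multiply out to the identity, so the circuit reduces to the remaining gates.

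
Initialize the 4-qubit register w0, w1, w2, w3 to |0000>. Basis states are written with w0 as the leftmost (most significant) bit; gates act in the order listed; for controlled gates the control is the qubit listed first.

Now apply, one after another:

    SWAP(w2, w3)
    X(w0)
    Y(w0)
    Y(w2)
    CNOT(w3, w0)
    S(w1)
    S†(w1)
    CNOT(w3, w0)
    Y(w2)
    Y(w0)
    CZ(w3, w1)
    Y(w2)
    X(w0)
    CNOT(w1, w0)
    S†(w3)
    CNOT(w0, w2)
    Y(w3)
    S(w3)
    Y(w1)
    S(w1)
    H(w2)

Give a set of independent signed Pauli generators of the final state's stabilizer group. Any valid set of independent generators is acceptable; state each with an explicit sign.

One valid set of independent stabilizer generators is -IIXI, +ZIII, -IZII, -IIIZ (any independent generating set of the same group is equally correct). Key observation: the block from step 3 through step 10 cancels to the identity and can be dropped.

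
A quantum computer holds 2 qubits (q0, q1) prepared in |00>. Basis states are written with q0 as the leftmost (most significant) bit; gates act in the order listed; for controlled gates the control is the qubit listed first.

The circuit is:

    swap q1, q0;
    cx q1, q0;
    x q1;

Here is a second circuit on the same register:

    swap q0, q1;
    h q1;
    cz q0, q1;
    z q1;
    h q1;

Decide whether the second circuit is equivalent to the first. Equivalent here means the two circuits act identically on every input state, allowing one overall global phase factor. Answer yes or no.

No, they are not equivalent — no single phase factor reconciles the two unitaries.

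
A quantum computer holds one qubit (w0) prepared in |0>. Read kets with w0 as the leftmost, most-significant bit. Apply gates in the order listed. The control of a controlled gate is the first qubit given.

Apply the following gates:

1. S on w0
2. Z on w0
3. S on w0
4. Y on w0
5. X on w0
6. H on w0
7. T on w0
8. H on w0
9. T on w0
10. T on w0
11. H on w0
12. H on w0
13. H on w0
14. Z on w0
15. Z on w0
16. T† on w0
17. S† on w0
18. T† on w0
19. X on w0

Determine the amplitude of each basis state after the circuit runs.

After the circuit, the state carries amplitude sqrt(2)*(-1 - I - exp(3*I*pi/4) + exp(I*pi/4))/4 on |0>, sqrt(2)*(-1 + I + sqrt(2)*I)/4 on |1>.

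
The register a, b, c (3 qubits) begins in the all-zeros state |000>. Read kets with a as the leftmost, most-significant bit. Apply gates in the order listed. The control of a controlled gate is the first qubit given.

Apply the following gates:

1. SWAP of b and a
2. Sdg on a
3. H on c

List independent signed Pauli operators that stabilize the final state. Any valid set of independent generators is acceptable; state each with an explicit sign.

The final state is stabilized by the group generated by +IIX, +ZII, +IZI; other independent generating sets are equally valid.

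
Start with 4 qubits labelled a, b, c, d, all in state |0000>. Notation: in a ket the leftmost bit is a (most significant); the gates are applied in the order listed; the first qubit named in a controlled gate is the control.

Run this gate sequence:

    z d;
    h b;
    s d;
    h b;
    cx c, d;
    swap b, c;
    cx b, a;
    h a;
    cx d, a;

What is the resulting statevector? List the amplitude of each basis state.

After the circuit, the state carries amplitude sqrt(2)/2 on |0000>, sqrt(2)/2 on |1000>, and 0 on every other basis state.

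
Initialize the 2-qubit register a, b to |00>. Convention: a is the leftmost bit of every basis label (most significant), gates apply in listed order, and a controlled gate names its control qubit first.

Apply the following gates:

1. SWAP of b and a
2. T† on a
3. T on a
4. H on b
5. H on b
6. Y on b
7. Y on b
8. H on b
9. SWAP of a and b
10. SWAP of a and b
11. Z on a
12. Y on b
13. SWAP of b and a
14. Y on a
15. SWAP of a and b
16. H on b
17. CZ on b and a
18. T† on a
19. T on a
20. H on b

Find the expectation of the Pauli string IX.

The expectation value of IX is 1. Key observation: gates 5-8 undo each other exactly, leaving only the rest of the circuit to track.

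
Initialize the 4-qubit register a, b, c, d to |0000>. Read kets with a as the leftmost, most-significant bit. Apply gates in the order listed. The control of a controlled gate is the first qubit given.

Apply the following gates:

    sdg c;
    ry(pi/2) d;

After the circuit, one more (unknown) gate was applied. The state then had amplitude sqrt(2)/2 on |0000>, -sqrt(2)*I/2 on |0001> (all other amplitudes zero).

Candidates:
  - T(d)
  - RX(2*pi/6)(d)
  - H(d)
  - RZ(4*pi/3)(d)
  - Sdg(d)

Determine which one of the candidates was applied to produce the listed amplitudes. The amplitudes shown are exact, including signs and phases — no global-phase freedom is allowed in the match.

The unique candidate consistent with the amplitudes is Sdg(d).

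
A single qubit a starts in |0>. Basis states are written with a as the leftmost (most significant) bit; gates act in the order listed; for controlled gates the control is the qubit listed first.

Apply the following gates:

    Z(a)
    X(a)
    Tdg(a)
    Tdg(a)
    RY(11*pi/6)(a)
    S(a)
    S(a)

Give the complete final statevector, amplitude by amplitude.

After the circuit, the state carries amplitude I*(-sqrt(2) + sqrt(6))/4 on |0>, I*(-sqrt(6) - sqrt(2))/4 on |1>.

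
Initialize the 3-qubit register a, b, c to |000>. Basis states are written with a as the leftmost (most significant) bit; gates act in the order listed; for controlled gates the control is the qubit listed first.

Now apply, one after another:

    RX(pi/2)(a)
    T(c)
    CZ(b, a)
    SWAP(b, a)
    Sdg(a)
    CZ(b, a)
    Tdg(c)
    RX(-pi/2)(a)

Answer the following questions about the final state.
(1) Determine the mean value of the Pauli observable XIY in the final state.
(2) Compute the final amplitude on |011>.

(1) In the final state, XIY has expectation 0.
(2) |011> carries amplitude 0 in the final state.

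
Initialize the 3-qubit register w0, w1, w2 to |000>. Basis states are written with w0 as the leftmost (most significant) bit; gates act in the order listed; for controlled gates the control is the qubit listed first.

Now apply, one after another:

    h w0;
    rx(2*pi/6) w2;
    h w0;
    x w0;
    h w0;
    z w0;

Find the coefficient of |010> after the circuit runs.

The final state's coefficient on |010> equals 0. Key observation: gates 3-6 undo each other exactly, leaving only the rest of the circuit to track.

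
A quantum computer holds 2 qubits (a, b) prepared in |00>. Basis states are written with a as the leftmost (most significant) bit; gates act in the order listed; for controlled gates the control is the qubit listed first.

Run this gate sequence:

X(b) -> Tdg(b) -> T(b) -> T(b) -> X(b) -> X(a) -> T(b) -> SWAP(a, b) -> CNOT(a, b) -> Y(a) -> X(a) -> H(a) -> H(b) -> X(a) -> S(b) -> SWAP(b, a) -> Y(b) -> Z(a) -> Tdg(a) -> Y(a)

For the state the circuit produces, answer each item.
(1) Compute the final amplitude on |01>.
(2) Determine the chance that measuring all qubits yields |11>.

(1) The amplitude on |01> is -1/2.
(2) The probability of measuring |11> is 1/4.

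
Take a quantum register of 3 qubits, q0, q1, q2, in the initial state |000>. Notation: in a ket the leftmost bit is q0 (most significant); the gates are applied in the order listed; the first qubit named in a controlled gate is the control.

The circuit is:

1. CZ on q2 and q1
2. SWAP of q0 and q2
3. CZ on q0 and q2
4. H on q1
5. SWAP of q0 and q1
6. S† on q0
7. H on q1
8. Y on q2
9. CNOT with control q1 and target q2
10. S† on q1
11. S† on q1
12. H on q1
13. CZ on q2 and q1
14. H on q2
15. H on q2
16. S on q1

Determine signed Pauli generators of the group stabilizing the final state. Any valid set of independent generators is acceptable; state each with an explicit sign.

The final state is stabilized by the group generated by -YII, -IYI, -IIX; other independent generating sets are equally valid.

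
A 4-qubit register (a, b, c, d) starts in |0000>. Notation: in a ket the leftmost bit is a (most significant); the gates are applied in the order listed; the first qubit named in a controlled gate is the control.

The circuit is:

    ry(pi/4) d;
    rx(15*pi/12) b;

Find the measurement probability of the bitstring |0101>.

Outcome |0101> occurs with probability 1/8.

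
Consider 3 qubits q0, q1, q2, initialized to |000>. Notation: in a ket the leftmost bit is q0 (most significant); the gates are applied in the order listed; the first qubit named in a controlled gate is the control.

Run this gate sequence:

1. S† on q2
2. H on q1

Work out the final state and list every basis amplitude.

The resulting statevector has amplitude sqrt(2)/2 on |000>, sqrt(2)/2 on |010>, and 0 on every other basis state.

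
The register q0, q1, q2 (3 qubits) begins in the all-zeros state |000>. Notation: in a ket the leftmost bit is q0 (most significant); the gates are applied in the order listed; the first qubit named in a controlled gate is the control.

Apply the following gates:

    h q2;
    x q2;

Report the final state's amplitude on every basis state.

After the circuit, the state carries amplitude sqrt(2)/2 on |000>, sqrt(2)/2 on |001>, and 0 on every other basis state.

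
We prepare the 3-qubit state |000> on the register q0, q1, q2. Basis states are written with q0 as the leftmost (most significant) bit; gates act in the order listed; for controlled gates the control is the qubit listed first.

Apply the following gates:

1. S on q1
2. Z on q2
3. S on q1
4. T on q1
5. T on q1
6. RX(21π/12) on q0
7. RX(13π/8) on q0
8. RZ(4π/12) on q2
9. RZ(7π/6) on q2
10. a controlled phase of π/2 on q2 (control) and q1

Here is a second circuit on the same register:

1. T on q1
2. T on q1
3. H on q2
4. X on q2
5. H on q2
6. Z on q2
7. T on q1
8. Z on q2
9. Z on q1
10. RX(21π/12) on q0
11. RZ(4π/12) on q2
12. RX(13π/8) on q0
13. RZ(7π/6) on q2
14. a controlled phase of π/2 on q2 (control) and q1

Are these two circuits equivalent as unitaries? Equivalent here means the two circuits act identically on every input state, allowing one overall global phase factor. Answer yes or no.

No — the two circuits implement different unitaries, even allowing a global phase.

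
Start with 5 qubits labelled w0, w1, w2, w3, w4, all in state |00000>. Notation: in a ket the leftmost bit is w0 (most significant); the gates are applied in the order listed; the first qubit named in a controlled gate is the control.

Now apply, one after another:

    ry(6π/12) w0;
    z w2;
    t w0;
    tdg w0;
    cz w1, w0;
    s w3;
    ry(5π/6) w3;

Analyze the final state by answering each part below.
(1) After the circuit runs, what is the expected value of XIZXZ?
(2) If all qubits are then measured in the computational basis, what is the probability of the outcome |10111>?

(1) The expectation value of XIZXZ is 1/2.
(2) Outcome |10111> occurs with probability 0.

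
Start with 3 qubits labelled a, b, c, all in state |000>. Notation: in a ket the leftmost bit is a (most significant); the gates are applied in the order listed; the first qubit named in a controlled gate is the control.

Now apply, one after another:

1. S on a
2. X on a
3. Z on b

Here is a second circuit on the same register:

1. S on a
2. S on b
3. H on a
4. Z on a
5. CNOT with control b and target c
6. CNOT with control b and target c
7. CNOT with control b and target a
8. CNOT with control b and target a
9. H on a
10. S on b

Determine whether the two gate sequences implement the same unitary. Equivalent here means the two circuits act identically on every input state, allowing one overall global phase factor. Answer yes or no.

Yes — the two circuits implement the same unitary up to a global phase.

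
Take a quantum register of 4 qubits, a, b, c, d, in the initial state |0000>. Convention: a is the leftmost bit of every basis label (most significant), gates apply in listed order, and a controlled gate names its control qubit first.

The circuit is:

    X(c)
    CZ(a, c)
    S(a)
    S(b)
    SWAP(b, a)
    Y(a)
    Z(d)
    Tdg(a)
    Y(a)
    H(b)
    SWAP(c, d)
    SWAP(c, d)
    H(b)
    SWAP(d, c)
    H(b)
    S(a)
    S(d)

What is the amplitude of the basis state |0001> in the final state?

The amplitude on |0001> is sqrt(2)*exp(I*pi/4)/2. Key observation: steps 10-13 multiply out to the identity, so the circuit reduces to the remaining gates.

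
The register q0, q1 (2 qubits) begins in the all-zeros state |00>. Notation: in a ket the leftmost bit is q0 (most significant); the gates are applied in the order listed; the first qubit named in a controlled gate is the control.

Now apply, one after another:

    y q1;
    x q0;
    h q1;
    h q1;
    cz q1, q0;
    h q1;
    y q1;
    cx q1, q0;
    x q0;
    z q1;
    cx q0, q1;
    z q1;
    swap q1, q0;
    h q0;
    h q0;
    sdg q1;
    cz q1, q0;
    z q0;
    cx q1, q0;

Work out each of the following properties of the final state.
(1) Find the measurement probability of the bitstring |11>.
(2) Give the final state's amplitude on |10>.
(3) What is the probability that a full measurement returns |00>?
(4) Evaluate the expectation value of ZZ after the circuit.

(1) The probability of measuring |11> is 1/2.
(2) The amplitude on |10> is 0.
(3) A full measurement returns |00> with probability 1/2.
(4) In the final state, ZZ has expectation 1.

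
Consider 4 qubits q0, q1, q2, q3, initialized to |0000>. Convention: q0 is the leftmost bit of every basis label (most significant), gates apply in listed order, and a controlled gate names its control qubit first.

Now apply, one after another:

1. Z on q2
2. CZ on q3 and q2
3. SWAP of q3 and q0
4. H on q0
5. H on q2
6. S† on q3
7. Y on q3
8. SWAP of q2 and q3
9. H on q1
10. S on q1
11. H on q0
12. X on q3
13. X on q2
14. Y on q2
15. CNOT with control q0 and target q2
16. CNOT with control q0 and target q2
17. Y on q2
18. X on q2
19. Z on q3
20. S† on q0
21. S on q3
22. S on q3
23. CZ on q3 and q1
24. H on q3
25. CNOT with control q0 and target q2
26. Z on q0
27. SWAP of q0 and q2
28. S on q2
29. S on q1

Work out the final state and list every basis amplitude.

The resulting statevector has amplitude sqrt(2)*I/2 on |1000>, -sqrt(2)*I/2 on |1101>, and 0 on every other basis state.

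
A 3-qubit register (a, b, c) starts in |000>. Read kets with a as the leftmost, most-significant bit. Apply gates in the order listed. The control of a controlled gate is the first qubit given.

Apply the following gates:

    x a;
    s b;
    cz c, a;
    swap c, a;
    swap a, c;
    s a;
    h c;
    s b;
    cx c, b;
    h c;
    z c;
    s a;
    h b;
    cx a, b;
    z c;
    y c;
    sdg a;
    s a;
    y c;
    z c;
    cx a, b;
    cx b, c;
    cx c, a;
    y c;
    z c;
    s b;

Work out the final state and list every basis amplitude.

The final amplitudes are sqrt(2)*I/2 on |101>, sqrt(2)/2 on |111>, and 0 on every other basis state. Key observation: the block from step 14 through step 21 cancels to the identity and can be dropped.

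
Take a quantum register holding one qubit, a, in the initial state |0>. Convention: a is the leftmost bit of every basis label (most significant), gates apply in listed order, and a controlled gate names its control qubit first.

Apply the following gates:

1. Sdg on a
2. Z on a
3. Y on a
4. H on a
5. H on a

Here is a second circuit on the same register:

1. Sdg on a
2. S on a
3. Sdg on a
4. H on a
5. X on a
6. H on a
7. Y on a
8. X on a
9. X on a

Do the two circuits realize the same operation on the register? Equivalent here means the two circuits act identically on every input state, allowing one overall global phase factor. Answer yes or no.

Yes, they are equivalent — the unitaries differ by at most a global phase.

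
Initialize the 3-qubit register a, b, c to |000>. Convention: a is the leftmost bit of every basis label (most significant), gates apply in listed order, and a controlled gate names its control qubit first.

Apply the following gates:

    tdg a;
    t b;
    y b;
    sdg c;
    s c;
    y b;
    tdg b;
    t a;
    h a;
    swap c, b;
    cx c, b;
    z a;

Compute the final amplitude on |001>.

The amplitude on |001> is 0.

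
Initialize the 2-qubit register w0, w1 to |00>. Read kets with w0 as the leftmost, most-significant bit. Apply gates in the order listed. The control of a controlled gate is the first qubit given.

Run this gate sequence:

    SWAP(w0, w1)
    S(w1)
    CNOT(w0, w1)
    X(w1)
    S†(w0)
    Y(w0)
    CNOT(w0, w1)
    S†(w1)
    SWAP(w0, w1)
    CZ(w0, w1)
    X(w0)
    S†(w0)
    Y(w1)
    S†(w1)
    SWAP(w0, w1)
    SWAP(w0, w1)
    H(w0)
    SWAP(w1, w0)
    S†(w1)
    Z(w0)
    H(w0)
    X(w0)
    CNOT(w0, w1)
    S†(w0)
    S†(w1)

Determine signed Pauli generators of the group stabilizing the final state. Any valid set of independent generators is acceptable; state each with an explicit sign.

The stabilizer group can be generated by +XZ, +ZX, among other valid generating sets.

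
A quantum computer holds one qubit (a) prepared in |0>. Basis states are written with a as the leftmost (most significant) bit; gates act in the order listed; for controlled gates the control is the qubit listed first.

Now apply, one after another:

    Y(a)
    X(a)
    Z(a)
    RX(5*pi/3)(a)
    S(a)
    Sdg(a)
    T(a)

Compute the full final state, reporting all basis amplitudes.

The final amplitudes are -sqrt(3)*I/2 on |0>, exp(I*pi/4)/2 on |1>.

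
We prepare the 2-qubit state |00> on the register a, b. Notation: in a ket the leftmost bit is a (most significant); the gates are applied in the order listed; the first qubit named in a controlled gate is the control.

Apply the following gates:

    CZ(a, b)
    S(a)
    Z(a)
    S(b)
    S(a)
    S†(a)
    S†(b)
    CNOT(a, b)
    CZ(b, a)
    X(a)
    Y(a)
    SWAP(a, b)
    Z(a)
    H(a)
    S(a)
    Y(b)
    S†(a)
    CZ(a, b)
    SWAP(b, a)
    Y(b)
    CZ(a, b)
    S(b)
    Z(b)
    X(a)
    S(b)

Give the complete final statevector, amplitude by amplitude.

The final amplitudes are sqrt(2)*I/2 on |00>, -sqrt(2)*I/2 on |01>, 0 on |10>, 0 on |11>. Key observation: the block from step 4 through step 7 cancels to the identity and can be dropped.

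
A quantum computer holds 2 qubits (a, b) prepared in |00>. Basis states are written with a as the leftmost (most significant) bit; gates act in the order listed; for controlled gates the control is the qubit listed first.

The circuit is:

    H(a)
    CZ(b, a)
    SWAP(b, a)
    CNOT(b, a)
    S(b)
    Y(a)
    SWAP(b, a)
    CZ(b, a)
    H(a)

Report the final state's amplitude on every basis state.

The resulting statevector has amplitude 1/2 on |00>, I/2 on |01>, -1/2 on |10>, I/2 on |11>.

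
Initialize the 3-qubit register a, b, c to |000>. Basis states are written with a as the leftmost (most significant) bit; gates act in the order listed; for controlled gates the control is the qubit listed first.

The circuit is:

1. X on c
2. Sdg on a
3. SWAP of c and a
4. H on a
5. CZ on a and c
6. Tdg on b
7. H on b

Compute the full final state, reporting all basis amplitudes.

The resulting statevector has amplitude 1/2 on |000>, 0 on |001>, 1/2 on |010>, 0 on |011>, -1/2 on |100>, 0 on |101>, -1/2 on |110>, 0 on |111>.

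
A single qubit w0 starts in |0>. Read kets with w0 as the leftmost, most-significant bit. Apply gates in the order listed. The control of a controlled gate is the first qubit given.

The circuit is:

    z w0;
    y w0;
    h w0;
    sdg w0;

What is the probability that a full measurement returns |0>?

The probability of measuring |0> is 1/2.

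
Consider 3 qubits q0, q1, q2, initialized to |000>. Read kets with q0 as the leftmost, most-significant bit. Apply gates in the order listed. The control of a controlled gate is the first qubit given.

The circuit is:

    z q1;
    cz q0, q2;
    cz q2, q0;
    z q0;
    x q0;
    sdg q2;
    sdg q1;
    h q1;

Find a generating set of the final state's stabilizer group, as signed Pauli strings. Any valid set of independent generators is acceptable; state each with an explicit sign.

The final state is stabilized by the group generated by +IXI, -ZII, +IIZ; other independent generating sets are equally valid.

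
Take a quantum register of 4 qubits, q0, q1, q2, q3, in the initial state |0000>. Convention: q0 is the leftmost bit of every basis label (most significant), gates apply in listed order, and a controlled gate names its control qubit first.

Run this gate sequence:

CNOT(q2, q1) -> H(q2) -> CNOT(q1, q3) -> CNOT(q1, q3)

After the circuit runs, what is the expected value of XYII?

The observable XYII averages to 0. Key observation: steps 3-4 multiply out to the identity, so the circuit reduces to the remaining gates.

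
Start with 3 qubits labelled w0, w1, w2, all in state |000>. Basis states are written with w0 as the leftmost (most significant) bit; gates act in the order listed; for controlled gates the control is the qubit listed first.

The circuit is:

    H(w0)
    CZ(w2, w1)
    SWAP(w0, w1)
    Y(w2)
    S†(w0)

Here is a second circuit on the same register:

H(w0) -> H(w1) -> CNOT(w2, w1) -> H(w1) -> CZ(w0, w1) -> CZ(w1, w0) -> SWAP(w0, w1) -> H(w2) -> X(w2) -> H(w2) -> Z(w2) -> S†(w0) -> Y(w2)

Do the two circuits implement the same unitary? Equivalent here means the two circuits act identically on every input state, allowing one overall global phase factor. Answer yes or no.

Yes — the two circuits implement the same unitary up to a global phase.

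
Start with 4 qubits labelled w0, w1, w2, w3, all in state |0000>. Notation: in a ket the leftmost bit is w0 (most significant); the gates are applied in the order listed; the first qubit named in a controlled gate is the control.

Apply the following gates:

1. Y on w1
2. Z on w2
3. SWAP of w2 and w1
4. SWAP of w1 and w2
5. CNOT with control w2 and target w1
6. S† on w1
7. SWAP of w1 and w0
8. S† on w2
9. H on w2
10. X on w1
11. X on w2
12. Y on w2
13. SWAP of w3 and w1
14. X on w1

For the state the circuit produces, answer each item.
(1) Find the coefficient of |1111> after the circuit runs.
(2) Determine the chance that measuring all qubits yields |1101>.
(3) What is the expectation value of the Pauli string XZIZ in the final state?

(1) The final state's coefficient on |1111> equals sqrt(2)*I/2.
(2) A full measurement returns |1101> with probability 1/2.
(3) The expectation value of XZIZ is 0.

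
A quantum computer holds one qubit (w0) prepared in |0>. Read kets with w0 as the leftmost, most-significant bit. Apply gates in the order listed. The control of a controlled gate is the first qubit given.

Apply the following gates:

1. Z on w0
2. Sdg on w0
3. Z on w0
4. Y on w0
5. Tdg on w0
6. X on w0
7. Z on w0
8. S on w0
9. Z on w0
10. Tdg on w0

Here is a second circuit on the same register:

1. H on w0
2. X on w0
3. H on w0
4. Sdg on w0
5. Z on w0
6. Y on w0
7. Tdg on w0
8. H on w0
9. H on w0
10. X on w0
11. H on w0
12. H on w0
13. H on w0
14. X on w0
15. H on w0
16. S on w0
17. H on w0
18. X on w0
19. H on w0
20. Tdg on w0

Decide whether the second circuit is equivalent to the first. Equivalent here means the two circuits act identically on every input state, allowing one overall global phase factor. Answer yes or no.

Yes — the two circuits implement the same unitary up to a global phase.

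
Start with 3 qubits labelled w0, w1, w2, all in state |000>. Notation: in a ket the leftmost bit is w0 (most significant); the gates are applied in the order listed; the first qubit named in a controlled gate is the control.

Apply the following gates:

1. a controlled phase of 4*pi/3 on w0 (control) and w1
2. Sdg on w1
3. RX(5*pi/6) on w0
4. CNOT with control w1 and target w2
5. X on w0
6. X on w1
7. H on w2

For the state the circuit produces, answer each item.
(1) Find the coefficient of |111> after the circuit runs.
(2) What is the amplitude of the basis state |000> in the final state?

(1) The final state's coefficient on |111> equals -1/4 + sqrt(3)/4.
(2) |000> carries amplitude 0 in the final state.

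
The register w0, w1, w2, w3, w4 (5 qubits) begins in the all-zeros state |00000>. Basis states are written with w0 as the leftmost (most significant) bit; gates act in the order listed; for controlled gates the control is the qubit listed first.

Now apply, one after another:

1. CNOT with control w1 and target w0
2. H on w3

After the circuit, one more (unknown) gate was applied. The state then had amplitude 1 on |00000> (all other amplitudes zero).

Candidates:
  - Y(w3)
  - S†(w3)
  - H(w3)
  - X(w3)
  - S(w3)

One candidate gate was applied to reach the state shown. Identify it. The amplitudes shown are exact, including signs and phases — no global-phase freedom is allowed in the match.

It was H(w3) that produced the state shown.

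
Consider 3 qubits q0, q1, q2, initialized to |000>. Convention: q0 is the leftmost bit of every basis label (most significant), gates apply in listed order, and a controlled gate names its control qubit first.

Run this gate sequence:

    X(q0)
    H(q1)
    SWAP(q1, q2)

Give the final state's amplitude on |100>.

The final state's coefficient on |100> equals sqrt(2)/2.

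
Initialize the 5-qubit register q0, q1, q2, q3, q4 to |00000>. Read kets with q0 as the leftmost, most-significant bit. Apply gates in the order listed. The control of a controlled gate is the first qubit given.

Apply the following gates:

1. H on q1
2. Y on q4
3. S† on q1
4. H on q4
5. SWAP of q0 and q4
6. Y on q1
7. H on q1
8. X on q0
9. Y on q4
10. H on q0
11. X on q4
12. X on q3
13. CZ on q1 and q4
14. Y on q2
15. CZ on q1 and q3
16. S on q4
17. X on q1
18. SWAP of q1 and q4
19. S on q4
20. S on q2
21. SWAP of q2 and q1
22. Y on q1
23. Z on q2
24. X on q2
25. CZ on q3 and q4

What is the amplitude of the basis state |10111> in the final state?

The final state's coefficient on |10111> equals -1/2 + I/2.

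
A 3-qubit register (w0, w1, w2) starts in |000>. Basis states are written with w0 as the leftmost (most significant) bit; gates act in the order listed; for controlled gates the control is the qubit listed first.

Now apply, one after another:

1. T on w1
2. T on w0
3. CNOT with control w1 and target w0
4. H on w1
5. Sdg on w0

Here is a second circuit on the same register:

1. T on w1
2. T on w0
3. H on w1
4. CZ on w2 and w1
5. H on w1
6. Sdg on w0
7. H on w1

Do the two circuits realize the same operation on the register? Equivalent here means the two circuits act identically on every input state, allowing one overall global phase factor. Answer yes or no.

No: there is an input state on which the two circuits produce genuinely different outputs (not merely differing by a phase).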